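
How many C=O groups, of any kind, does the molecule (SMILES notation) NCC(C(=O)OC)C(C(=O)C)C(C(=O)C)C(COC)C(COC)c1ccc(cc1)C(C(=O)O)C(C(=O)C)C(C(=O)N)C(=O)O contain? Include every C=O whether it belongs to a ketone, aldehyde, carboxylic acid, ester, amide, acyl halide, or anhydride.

CH(COOCH3): ester, 1 C=O (running total 1).
CH(COCH3): ketone, 1 C=O (running total 2).
CH(COCH3): ketone, 1 C=O (running total 3).
CH(COOH): carboxylic acid, 1 C=O (running total 4).
CH(COCH3): ketone, 1 C=O (running total 5).
CH(CONH2): amide, 1 C=O (running total 6).
COOH: carboxylic acid, 1 C=O (running total 7).

7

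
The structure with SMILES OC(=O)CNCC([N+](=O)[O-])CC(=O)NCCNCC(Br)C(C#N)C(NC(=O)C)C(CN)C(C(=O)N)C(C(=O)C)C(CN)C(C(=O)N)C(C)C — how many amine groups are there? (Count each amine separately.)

Taking each segment in turn:
  HOOC: –COOH: carbonyl C bonded to –OH and C → carboxylic acid (the –OH is not a separate alcohol).
  CH2NHCH2: C–N–C with sp³ carbons and no adjacent C=O → amine (secondary).
  CH(NO2): –NO2 on an sp³ carbon → nitro (the N=O is not a carbonyl).
  CH2CONHCH2: –C(=O)–N– linkage → amide (the N is not an amine).
  CH2NHCH2: C–N–C with sp³ carbons and no adjacent C=O → amine (secondary).
  CH(Br): halogen on an sp³ carbon → alkyl halide.
  CH(CN): pendant –C≡N: nitrile.
  CH(NHCOCH3): pendant –NHC(=O)CH3: N bonded to a carbonyl → amide (not amine).
  CH(CH2NH2): pendant –CH2NH2: N on sp³ C, no adjacent C=O → amine.
  CH(CONH2): pendant –CONH2: carbonyl C bonded to C and N → amide.
  CH(COCH3): pendant –COCH3: carbonyl C bonded to two carbons → ketone.
  CH(CH2NH2): pendant –CH2NH2: N on sp³ C, no adjacent C=O → amine.
  CH(CONH2): pendant –CONH2: carbonyl C bonded to C and N → amide.
Amine appears at: CH2NHCH2, CH2NHCH2, CH(CH2NH2), CH(CH2NH2) → 4.

4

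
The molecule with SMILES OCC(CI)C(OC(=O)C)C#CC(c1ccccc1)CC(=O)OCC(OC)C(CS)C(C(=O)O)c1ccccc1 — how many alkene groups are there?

Taking each segment in turn:
  HOCH2: HO– on an sp³ carbon → alcohol.
  CH(CH2I): pendant –CH2X: halogen on sp³ carbon → alkyl halide.
  CH(OCOCH3): pendant –OC(=O)CH3: an acyloxy group → ester.
  C≡C: C≡C triple bond → alkyne.
  CH(C6H5): pendant –C6H5: benzene ring → arene.
  CH2COOCH2: –C(=O)–O–C with C on the carbonyl side → ester.
  CH(OCH3): pendant –OCH3: C–O–C with sp³ C, no adjacent C=O → ether.
  CH(CH2SH): pendant –CH2SH → thiol.
  CH(COOH): pendant –COOH: carbonyl C bonded to C and –OH → carboxylic acid.
  C6H5: –C6H5 phenyl ring → arene.
No segment is a alkene: C≡C is alkyne, not alkene; CH(C6H5) is arene, not alkene; C6H5 is arene, not alkene. → 0.

0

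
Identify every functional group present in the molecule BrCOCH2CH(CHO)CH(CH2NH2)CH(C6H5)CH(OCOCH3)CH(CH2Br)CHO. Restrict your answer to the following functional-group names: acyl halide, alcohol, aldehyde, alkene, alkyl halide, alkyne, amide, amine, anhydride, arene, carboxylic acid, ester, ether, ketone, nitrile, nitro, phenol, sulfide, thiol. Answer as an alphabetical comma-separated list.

Reading the structure from left to right:
  BrCO: –C(=O)Br: carbonyl C bonded to C and to a halogen → acyl halide (not alkyl halide).
  CH(CHO): pendant –CHO: carbonyl C bonded to C and H → aldehyde.
  CH(CH2NH2): pendant –CH2NH2: N on sp³ C, no adjacent C=O → amine.
  CH(C6H5): pendant –C6H5: benzene ring → arene.
  CH(OCOCH3): pendant –OC(=O)CH3: an acyloxy group → ester.
  CH(CH2Br): pendant –CH2X: halogen on sp³ carbon → alkyl halide.
  CHO: terminal –CHO: carbonyl C bonded to H and C → aldehyde.

acyl halide, aldehyde, alkyl halide, amine, arene, ester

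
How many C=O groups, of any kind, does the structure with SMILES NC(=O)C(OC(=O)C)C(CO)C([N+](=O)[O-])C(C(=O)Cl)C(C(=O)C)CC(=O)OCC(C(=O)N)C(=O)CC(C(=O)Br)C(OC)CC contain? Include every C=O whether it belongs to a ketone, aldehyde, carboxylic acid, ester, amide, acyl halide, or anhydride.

8

H2NCO: amide, 1 C=O (running total 1).
CH(OCOCH3): ester, 1 C=O (running total 2).
CH(COCl): acyl halide, 1 C=O (running total 3).
CH(COCH3): ketone, 1 C=O (running total 4).
CH2COOCH2: ester, 1 C=O (running total 5).
CH(CONH2): amide, 1 C=O (running total 6).
CO: ketone, 1 C=O (running total 7).
CH(COBr): acyl halide, 1 C=O (running total 8).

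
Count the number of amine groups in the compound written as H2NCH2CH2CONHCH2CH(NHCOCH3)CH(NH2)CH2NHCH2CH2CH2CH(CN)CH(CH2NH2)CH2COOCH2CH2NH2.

5

–NH2 on an sp³ carbon with no adjacent C=O → amine.
–C(=O)–N– linkage → amide (the N is not an amine).
pendant –NHC(=O)CH3: N bonded to a carbonyl → amide (not amine).
–NH2 on an sp³ carbon with no adjacent C=O → amine.
C–N–C with sp³ carbons and no adjacent C=O → amine (secondary).
pendant –C≡N: nitrile.
pendant –CH2NH2: N on sp³ C, no adjacent C=O → amine.
–C(=O)–O–C with C on the carbonyl side → ester.
–NH2 on an sp³ carbon with no adjacent C=O → amine.
Amine appears at: H2NCH2, CH(NH2), CH2NHCH2, CH(CH2NH2), CH2NH2 → 5.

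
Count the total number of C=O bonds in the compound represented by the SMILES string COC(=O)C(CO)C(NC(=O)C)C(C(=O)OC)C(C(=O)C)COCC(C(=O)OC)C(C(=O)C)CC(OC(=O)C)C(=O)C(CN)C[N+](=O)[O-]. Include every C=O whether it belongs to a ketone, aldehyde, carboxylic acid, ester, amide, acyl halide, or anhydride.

8

CH3OOC: ester, 1 C=O (running total 1).
CH(NHCOCH3): amide, 1 C=O (running total 2).
CH(COOCH3): ester, 1 C=O (running total 3).
CH(COCH3): ketone, 1 C=O (running total 4).
CH(COOCH3): ester, 1 C=O (running total 5).
CH(COCH3): ketone, 1 C=O (running total 6).
CH(OCOCH3): ester, 1 C=O (running total 7).
CO: ketone, 1 C=O (running total 8).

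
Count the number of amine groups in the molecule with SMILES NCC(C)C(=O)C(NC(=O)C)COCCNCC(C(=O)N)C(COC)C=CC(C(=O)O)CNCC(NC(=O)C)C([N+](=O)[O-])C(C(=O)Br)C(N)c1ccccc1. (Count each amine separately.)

4

Working along the chain:
  H2NCH2: –NH2 on an sp³ carbon with no adjacent C=O → amine.
  CO: –C(=O)– with carbon on both sides → ketone.
  CH(NHCOCH3): pendant –NHC(=O)CH3: N bonded to a carbonyl → amide (not amine).
  CH2OCH2: C–O–C with sp³ carbons on both sides and no adjacent C=O → ether.
  CH2NHCH2: C–N–C with sp³ carbons and no adjacent C=O → amine (secondary).
  CH(CONH2): pendant –CONH2: carbonyl C bonded to C and N → amide.
  CH(CH2OCH3): pendant –CH2OCH3: C–O–C linkage → ether.
  CH=CH: C=C double bond → alkene.
  CH(COOH): pendant –COOH: carbonyl C bonded to C and –OH → carboxylic acid.
  CH2NHCH2: C–N–C with sp³ carbons and no adjacent C=O → amine (secondary).
  CH(NHCOCH3): pendant –NHC(=O)CH3: N bonded to a carbonyl → amide (not amine).
  CH(NO2): –NO2 on an sp³ carbon → nitro (the N=O is not a carbonyl).
  CH(COBr): pendant –C(=O)X: carbonyl C bonded to C and halogen → acyl halide.
  CH(NH2): –NH2 on an sp³ carbon with no adjacent C=O → amine.
  C6H5: –C6H5 phenyl ring → arene.
Amine appears at: H2NCH2, CH2NHCH2, CH2NHCH2, CH(NH2) → 4.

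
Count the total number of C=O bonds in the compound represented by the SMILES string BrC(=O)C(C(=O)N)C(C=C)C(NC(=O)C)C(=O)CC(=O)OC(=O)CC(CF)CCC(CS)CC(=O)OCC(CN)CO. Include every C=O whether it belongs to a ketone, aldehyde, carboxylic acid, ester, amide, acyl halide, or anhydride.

7

BrCO: acyl halide, 1 C=O (running total 1).
CH(CONH2): amide, 1 C=O (running total 2).
CH(NHCOCH3): amide, 1 C=O (running total 3).
CO: ketone, 1 C=O (running total 4).
CH2CO-O-COCH2: anhydride, 2 C=O (running total 6).
CH2COOCH2: ester, 1 C=O (running total 7).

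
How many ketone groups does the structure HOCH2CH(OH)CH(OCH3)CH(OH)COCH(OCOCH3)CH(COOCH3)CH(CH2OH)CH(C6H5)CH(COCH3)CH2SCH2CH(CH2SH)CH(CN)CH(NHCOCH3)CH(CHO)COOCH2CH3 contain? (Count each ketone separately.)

HO– on an sp³ carbon → alcohol.
–OH on an sp³ carbon → alcohol (secondary).
pendant –OCH3: C–O–C with sp³ C, no adjacent C=O → ether.
–OH on an sp³ carbon → alcohol (secondary).
–C(=O)– with carbon on both sides → ketone.
pendant –OC(=O)CH3: an acyloxy group → ester.
pendant –COOCH3: carbonyl C bonded to C and –OCH3 → ester.
pendant –CH2OH on an sp³ backbone C → alcohol.
pendant –C6H5: benzene ring → arene.
pendant –COCH3: carbonyl C bonded to two carbons → ketone.
C–S–C linkage → sulfide (thioether).
pendant –CH2SH → thiol.
pendant –C≡N: nitrile.
pendant –NHC(=O)CH3: N bonded to a carbonyl → amide (not amine).
pendant –CHO: carbonyl C bonded to C and H → aldehyde.
–C(=O)OCH2CH3: carbonyl C bonded to C and to –OEt → ester.
Ketone appears at: CO, CH(COCH3) → 2.

2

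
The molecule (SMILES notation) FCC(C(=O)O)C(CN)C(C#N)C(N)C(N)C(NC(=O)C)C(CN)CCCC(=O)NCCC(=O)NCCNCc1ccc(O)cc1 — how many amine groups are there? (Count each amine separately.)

halogen on an sp³ carbon → alkyl halide.
pendant –COOH: carbonyl C bonded to C and –OH → carboxylic acid.
pendant –CH2NH2: N on sp³ C, no adjacent C=O → amine.
pendant –C≡N: nitrile.
–NH2 on an sp³ carbon with no adjacent C=O → amine.
–NH2 on an sp³ carbon with no adjacent C=O → amine.
pendant –NHC(=O)CH3: N bonded to a carbonyl → amide (not amine).
pendant –CH2NH2: N on sp³ C, no adjacent C=O → amine.
–C(=O)–N– linkage → amide (the N is not an amine).
–C(=O)–N– linkage → amide (the N is not an amine).
C–N–C with sp³ carbons and no adjacent C=O → amine (secondary).
–OH attached directly to an aromatic ring → phenol (not alcohol); the ring itself is an arene.
Amine appears at: CH(CH2NH2), CH(NH2), CH(NH2), CH(CH2NH2), CH2NHCH2 → 5.

5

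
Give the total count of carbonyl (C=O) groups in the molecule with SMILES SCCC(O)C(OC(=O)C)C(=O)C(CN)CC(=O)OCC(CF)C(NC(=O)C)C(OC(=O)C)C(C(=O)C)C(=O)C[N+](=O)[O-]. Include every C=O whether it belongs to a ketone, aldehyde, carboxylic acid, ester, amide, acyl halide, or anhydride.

CH(OCOCH3): ester, 1 C=O (running total 1).
CO: ketone, 1 C=O (running total 2).
CH2COOCH2: ester, 1 C=O (running total 3).
CH(NHCOCH3): amide, 1 C=O (running total 4).
CH(OCOCH3): ester, 1 C=O (running total 5).
CH(COCH3): ketone, 1 C=O (running total 6).
CO: ketone, 1 C=O (running total 7).

7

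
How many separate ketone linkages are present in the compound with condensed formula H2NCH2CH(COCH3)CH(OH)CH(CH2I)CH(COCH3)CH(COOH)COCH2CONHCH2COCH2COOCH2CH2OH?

4

–NH2 on an sp³ carbon with no adjacent C=O → amine.
pendant –COCH3: carbonyl C bonded to two carbons → ketone.
–OH on an sp³ carbon → alcohol (secondary).
pendant –CH2X: halogen on sp³ carbon → alkyl halide.
pendant –COCH3: carbonyl C bonded to two carbons → ketone.
pendant –COOH: carbonyl C bonded to C and –OH → carboxylic acid.
–C(=O)– with carbon on both sides → ketone.
–C(=O)–N– linkage → amide (the N is not an amine).
–C(=O)– with carbon on both sides → ketone.
–C(=O)–O–C with C on the carbonyl side → ester.
–OH on an sp³ carbon → alcohol.
Ketone appears at: CH(COCH3), CH(COCH3), CO, CO → 4.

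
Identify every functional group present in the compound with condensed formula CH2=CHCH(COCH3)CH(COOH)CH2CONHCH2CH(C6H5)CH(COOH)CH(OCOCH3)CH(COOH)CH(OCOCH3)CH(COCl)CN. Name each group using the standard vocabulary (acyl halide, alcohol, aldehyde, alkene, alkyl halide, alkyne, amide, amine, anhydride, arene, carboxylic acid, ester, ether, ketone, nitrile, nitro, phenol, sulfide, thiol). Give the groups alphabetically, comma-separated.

acyl halide, alkene, amide, arene, carboxylic acid, ester, ketone, nitrile

Taking each segment in turn:
  CH2=CH: C=C double bond → alkene.
  CH(COCH3): pendant –COCH3: carbonyl C bonded to two carbons → ketone.
  CH(COOH): pendant –COOH: carbonyl C bonded to C and –OH → carboxylic acid.
  CH2CONHCH2: –C(=O)–N– linkage → amide (the N is not an amine).
  CH(C6H5): pendant –C6H5: benzene ring → arene.
  CH(COOH): pendant –COOH: carbonyl C bonded to C and –OH → carboxylic acid.
  CH(OCOCH3): pendant –OC(=O)CH3: an acyloxy group → ester.
  CH(COOH): pendant –COOH: carbonyl C bonded to C and –OH → carboxylic acid.
  CH(OCOCH3): pendant –OC(=O)CH3: an acyloxy group → ester.
  CH(COCl): pendant –C(=O)X: carbonyl C bonded to C and halogen → acyl halide.
  CN: –C≡N: carbon triple-bonded to nitrogen → nitrile.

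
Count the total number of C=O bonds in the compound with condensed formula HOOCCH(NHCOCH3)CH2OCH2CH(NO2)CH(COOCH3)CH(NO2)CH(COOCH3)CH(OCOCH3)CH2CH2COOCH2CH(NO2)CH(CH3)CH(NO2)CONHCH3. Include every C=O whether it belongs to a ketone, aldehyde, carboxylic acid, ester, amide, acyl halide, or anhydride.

HOOC: carboxylic acid, 1 C=O (running total 1).
CH(NHCOCH3): amide, 1 C=O (running total 2).
CH(COOCH3): ester, 1 C=O (running total 3).
CH(COOCH3): ester, 1 C=O (running total 4).
CH(OCOCH3): ester, 1 C=O (running total 5).
CH2COOCH2: ester, 1 C=O (running total 6).
CONHCH3: amide, 1 C=O (running total 7).

7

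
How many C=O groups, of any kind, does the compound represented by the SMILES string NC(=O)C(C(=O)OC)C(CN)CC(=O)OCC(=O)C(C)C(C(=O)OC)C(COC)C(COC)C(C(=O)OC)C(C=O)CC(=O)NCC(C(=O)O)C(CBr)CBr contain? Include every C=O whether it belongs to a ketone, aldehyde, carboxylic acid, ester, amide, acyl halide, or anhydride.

H2NCO: amide, 1 C=O (running total 1).
CH(COOCH3): ester, 1 C=O (running total 2).
CH2COOCH2: ester, 1 C=O (running total 3).
CO: ketone, 1 C=O (running total 4).
CH(COOCH3): ester, 1 C=O (running total 5).
CH(COOCH3): ester, 1 C=O (running total 6).
CH(CHO): aldehyde, 1 C=O (running total 7).
CH2CONHCH2: amide, 1 C=O (running total 8).
CH(COOH): carboxylic acid, 1 C=O (running total 9).

9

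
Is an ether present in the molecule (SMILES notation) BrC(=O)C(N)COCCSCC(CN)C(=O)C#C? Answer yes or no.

yes

Reading the structure from left to right:
  BrCO: –C(=O)Br: carbonyl C bonded to C and to a halogen → acyl halide (not alkyl halide).
  CH(NH2): –NH2 on an sp³ carbon with no adjacent C=O → amine.
  CH2OCH2: C–O–C with sp³ carbons on both sides and no adjacent C=O → ether.
  CH2SCH2: C–S–C linkage → sulfide (thioether).
  CH(CH2NH2): pendant –CH2NH2: N on sp³ C, no adjacent C=O → amine.
  CO: –C(=O)– with carbon on both sides → ketone.
  C≡CH: C≡C triple bond → alkyne.
The CH2OCH2 segment supplies the ether: C–O–C with sp³ carbons on both sides and no adjacent C=O → ether.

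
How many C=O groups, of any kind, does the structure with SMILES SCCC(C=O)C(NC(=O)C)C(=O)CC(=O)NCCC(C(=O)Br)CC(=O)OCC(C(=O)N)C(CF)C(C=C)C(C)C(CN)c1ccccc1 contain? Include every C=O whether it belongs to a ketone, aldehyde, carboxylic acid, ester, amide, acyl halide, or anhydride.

CH(CHO): aldehyde, 1 C=O (running total 1).
CH(NHCOCH3): amide, 1 C=O (running total 2).
CO: ketone, 1 C=O (running total 3).
CH2CONHCH2: amide, 1 C=O (running total 4).
CH(COBr): acyl halide, 1 C=O (running total 5).
CH2COOCH2: ester, 1 C=O (running total 6).
CH(CONH2): amide, 1 C=O (running total 7).

7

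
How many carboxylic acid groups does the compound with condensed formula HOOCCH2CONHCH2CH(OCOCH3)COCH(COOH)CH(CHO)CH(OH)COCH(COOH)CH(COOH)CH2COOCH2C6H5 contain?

4

Taking each segment in turn:
  HOOC: –COOH: carbonyl C bonded to –OH and C → carboxylic acid (the –OH is not a separate alcohol).
  CH2CONHCH2: –C(=O)–N– linkage → amide (the N is not an amine).
  CH(OCOCH3): pendant –OC(=O)CH3: an acyloxy group → ester.
  CO: –C(=O)– with carbon on both sides → ketone.
  CH(COOH): pendant –COOH: carbonyl C bonded to C and –OH → carboxylic acid.
  CH(CHO): pendant –CHO: carbonyl C bonded to C and H → aldehyde.
  CH(OH): –OH on an sp³ carbon → alcohol (secondary).
  CO: –C(=O)– with carbon on both sides → ketone.
  CH(COOH): pendant –COOH: carbonyl C bonded to C and –OH → carboxylic acid.
  CH(COOH): pendant –COOH: carbonyl C bonded to C and –OH → carboxylic acid.
  CH2COOCH2: –C(=O)–O–C with C on the carbonyl side → ester.
  C6H5: –C6H5 phenyl ring → arene.
Carboxylic acid appears at: HOOC, CH(COOH), CH(COOH), CH(COOH) → 4.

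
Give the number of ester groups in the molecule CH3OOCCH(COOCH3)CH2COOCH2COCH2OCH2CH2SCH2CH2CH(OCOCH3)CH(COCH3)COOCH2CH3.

Taking each segment in turn:
  CH3OOC: CH3O–C(=O)–: carbonyl C bonded to C and to –OCH3 → ester (not ketone + ether).
  CH(COOCH3): pendant –COOCH3: carbonyl C bonded to C and –OCH3 → ester.
  CH2COOCH2: –C(=O)–O–C with C on the carbonyl side → ester.
  CO: –C(=O)– with carbon on both sides → ketone.
  CH2OCH2: C–O–C with sp³ carbons on both sides and no adjacent C=O → ether.
  CH2SCH2: C–S–C linkage → sulfide (thioether).
  CH(OCOCH3): pendant –OC(=O)CH3: an acyloxy group → ester.
  CH(COCH3): pendant –COCH3: carbonyl C bonded to two carbons → ketone.
  COOCH2CH3: –C(=O)OCH2CH3: carbonyl C bonded to C and to –OEt → ester.
Ester appears at: CH3OOC, CH(COOCH3), CH2COOCH2, CH(OCOCH3), COOCH2CH3 → 5.

5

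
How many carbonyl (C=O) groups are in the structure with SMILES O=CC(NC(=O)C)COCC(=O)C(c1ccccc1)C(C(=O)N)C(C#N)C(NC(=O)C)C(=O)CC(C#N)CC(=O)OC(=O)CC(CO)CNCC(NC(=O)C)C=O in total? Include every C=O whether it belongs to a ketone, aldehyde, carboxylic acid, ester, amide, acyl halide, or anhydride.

10

OHC: aldehyde, 1 C=O (running total 1).
CH(NHCOCH3): amide, 1 C=O (running total 2).
CO: ketone, 1 C=O (running total 3).
CH(CONH2): amide, 1 C=O (running total 4).
CH(NHCOCH3): amide, 1 C=O (running total 5).
CO: ketone, 1 C=O (running total 6).
CH2CO-O-COCH2: anhydride, 2 C=O (running total 8).
CH(NHCOCH3): amide, 1 C=O (running total 9).
CHO: aldehyde, 1 C=O (running total 10).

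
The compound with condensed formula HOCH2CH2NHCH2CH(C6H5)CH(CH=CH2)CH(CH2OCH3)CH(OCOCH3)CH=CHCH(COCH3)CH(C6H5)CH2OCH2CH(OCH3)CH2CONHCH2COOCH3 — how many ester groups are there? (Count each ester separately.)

HO– on an sp³ carbon → alcohol.
C–N–C with sp³ carbons and no adjacent C=O → amine (secondary).
pendant –C6H5: benzene ring → arene.
pendant –CH=CH2: C=C double bond → alkene.
pendant –CH2OCH3: C–O–C linkage → ether.
pendant –OC(=O)CH3: an acyloxy group → ester.
C=C double bond → alkene.
pendant –COCH3: carbonyl C bonded to two carbons → ketone.
pendant –C6H5: benzene ring → arene.
C–O–C with sp³ carbons on both sides and no adjacent C=O → ether.
pendant –OCH3: C–O–C with sp³ C, no adjacent C=O → ether.
–C(=O)–N– linkage → amide (the N is not an amine).
–C(=O)OCH3: carbonyl C bonded to C and to –OCH3 → ester (not ketone + ether).
Ester appears at: CH(OCOCH3), COOCH3 → 2.

2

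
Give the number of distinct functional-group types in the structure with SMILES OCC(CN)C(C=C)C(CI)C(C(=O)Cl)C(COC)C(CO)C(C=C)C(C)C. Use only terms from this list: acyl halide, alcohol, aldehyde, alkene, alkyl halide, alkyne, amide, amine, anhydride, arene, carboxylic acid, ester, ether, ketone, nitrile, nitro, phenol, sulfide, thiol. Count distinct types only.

Working along the chain:
  HOCH2: HO– on an sp³ carbon → alcohol.
  CH(CH2NH2): pendant –CH2NH2: N on sp³ C, no adjacent C=O → amine.
  CH(CH=CH2): pendant –CH=CH2: C=C double bond → alkene.
  CH(CH2I): pendant –CH2X: halogen on sp³ carbon → alkyl halide.
  CH(COCl): pendant –C(=O)X: carbonyl C bonded to C and halogen → acyl halide.
  CH(CH2OCH3): pendant –CH2OCH3: C–O–C linkage → ether.
  CH(CH2OH): pendant –CH2OH on an sp³ backbone C → alcohol.
  CH(CH=CH2): pendant –CH=CH2: C=C double bond → alkene.
Distinct types present: acyl halide, alcohol, alkene, alkyl halide, amine, ether.

6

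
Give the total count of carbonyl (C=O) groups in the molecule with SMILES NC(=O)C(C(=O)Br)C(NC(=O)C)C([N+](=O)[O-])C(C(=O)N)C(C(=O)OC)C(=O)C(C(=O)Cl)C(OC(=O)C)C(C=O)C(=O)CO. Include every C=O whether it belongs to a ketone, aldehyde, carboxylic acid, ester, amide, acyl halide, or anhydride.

10

H2NCO: amide, 1 C=O (running total 1).
CH(COBr): acyl halide, 1 C=O (running total 2).
CH(NHCOCH3): amide, 1 C=O (running total 3).
CH(CONH2): amide, 1 C=O (running total 4).
CH(COOCH3): ester, 1 C=O (running total 5).
CO: ketone, 1 C=O (running total 6).
CH(COCl): acyl halide, 1 C=O (running total 7).
CH(OCOCH3): ester, 1 C=O (running total 8).
CH(CHO): aldehyde, 1 C=O (running total 9).
CO: ketone, 1 C=O (running total 10).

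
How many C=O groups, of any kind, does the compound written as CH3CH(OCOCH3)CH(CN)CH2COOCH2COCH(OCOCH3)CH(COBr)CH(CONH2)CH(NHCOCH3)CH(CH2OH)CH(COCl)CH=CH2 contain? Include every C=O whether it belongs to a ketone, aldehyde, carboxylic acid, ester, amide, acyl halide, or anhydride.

CH(OCOCH3): ester, 1 C=O (running total 1).
CH2COOCH2: ester, 1 C=O (running total 2).
CO: ketone, 1 C=O (running total 3).
CH(OCOCH3): ester, 1 C=O (running total 4).
CH(COBr): acyl halide, 1 C=O (running total 5).
CH(CONH2): amide, 1 C=O (running total 6).
CH(NHCOCH3): amide, 1 C=O (running total 7).
CH(COCl): acyl halide, 1 C=O (running total 8).

8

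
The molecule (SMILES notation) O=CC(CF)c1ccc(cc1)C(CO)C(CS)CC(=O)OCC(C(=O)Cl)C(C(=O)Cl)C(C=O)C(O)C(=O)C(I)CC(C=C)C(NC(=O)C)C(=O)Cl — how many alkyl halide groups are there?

Taking each segment in turn:
  OHC: terminal –CHO: carbonyl C bonded to H and C → aldehyde.
  CH(CH2F): pendant –CH2X: halogen on sp³ carbon → alkyl halide.
  C6H4: para-disubstituted benzene ring → arene.
  CH(CH2OH): pendant –CH2OH on an sp³ backbone C → alcohol.
  CH(CH2SH): pendant –CH2SH → thiol.
  CH2COOCH2: –C(=O)–O–C with C on the carbonyl side → ester.
  CH(COCl): pendant –C(=O)X: carbonyl C bonded to C and halogen → acyl halide.
  CH(COCl): pendant –C(=O)X: carbonyl C bonded to C and halogen → acyl halide.
  CH(CHO): pendant –CHO: carbonyl C bonded to C and H → aldehyde.
  CH(OH): –OH on an sp³ carbon → alcohol (secondary).
  CO: –C(=O)– with carbon on both sides → ketone.
  CH(I): halogen on an sp³ carbon → alkyl halide.
  CH(CH=CH2): pendant –CH=CH2: C=C double bond → alkene.
  CH(NHCOCH3): pendant –NHC(=O)CH3: N bonded to a carbonyl → amide (not amine).
  COCl: –C(=O)Cl: carbonyl C bonded to C and to a halogen → acyl halide (not alkyl halide).
Alkyl halide appears at: CH(CH2F), CH(I) → 2.

2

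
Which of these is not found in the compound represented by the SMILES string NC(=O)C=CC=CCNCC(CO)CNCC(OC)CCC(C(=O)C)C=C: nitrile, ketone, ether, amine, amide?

amide: present (H2NCO — –C(=O)NH2: carbonyl C bonded to C and to N → amide (the N is not a separate amine)).
ketone: present (CH(COCH3) — pendant –COCH3: carbonyl C bonded to two carbons → ketone).
amine: present (CH2NHCH2 — C–N–C with sp³ carbons and no adjacent C=O → amine (secondary)).
ether: present (CH(OCH3) — pendant –OCH3: C–O–C with sp³ C, no adjacent C=O → ether).
nitrile: no segment matches this pattern.

nitrile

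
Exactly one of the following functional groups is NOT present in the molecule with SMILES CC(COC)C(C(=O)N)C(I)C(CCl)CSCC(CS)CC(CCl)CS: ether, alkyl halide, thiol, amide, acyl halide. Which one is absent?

alkyl halide: present (CH(I) — halogen on an sp³ carbon → alkyl halide).
ether: present (CH(CH2OCH3) — pendant –CH2OCH3: C–O–C linkage → ether).
amide: present (CH(CONH2) — pendant –CONH2: carbonyl C bonded to C and N → amide).
thiol: present (CH(CH2SH) — pendant –CH2SH → thiol).
acyl halide: no segment matches this pattern.

acyl halide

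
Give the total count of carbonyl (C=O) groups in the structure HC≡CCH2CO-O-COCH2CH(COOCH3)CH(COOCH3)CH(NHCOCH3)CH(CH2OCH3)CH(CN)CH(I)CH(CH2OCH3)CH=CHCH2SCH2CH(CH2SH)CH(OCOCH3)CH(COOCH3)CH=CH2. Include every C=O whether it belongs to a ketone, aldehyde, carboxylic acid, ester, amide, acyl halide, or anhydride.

7

CH2CO-O-COCH2: anhydride, 2 C=O (running total 2).
CH(COOCH3): ester, 1 C=O (running total 3).
CH(COOCH3): ester, 1 C=O (running total 4).
CH(NHCOCH3): amide, 1 C=O (running total 5).
CH(OCOCH3): ester, 1 C=O (running total 6).
CH(COOCH3): ester, 1 C=O (running total 7).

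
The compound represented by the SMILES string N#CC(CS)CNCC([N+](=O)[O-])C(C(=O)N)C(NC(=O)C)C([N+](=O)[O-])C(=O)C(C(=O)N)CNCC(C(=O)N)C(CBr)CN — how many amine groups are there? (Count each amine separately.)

3

N≡C–: carbon triple-bonded to nitrogen → nitrile.
pendant –CH2SH → thiol.
C–N–C with sp³ carbons and no adjacent C=O → amine (secondary).
–NO2 on an sp³ carbon → nitro (the N=O is not a carbonyl).
pendant –CONH2: carbonyl C bonded to C and N → amide.
pendant –NHC(=O)CH3: N bonded to a carbonyl → amide (not amine).
–NO2 on an sp³ carbon → nitro (the N=O is not a carbonyl).
–C(=O)– with carbon on both sides → ketone.
pendant –CONH2: carbonyl C bonded to C and N → amide.
C–N–C with sp³ carbons and no adjacent C=O → amine (secondary).
pendant –CONH2: carbonyl C bonded to C and N → amide.
pendant –CH2X: halogen on sp³ carbon → alkyl halide.
–NH2 on an sp³ carbon with no adjacent C=O → amine.
Amine appears at: CH2NHCH2, CH2NHCH2, CH2NH2 → 3.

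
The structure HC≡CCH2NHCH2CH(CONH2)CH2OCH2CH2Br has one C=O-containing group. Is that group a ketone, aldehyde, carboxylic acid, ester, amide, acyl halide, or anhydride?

The carbonyl is in the CH(CONH2) segment: pendant –CONH2: carbonyl C bonded to C and N → amide.

amide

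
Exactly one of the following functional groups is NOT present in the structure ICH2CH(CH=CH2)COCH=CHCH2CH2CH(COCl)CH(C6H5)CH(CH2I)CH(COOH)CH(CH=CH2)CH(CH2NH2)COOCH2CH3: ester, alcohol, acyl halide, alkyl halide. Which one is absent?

alkyl halide: present (ICH2 — halogen on an sp³ carbon → alkyl halide).
acyl halide: present (CH(COCl) — pendant –C(=O)X: carbonyl C bonded to C and halogen → acyl halide).
ester: present (COOCH2CH3 — –C(=O)OCH2CH3: carbonyl C bonded to C and to –OEt → ester).
alcohol: absent. In CH(COOH), the –OH sits on a carbonyl carbon, making it part of a carboxylic acid, not an alcohol.

alcohol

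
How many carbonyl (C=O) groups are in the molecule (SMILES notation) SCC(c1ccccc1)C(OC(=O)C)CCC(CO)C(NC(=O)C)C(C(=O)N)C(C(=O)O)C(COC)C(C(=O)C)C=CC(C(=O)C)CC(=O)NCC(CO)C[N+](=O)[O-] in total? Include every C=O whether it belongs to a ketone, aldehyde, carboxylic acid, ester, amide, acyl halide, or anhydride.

7

CH(OCOCH3): ester, 1 C=O (running total 1).
CH(NHCOCH3): amide, 1 C=O (running total 2).
CH(CONH2): amide, 1 C=O (running total 3).
CH(COOH): carboxylic acid, 1 C=O (running total 4).
CH(COCH3): ketone, 1 C=O (running total 5).
CH(COCH3): ketone, 1 C=O (running total 6).
CH2CONHCH2: amide, 1 C=O (running total 7).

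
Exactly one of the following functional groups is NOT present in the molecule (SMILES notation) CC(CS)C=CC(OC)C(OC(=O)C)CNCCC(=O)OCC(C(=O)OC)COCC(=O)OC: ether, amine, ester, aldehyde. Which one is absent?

aldehyde

ether: present (CH(OCH3) — pendant –OCH3: C–O–C with sp³ C, no adjacent C=O → ether).
ester: present (CH(OCOCH3) — pendant –OC(=O)CH3: an acyloxy group → ester).
amine: present (CH2NHCH2 — C–N–C with sp³ carbons and no adjacent C=O → amine (secondary)).
aldehyde: no segment matches this pattern.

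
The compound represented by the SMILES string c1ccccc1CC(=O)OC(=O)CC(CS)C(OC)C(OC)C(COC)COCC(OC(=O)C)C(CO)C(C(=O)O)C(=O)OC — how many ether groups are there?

4

C6H5– phenyl ring → arene.
two acyl groups sharing one oxygen, –C(=O)–O–C(=O)– → anhydride.
pendant –CH2SH → thiol.
pendant –OCH3: C–O–C with sp³ C, no adjacent C=O → ether.
pendant –OCH3: C–O–C with sp³ C, no adjacent C=O → ether.
pendant –CH2OCH3: C–O–C linkage → ether.
C–O–C with sp³ carbons on both sides and no adjacent C=O → ether.
pendant –OC(=O)CH3: an acyloxy group → ester.
pendant –CH2OH on an sp³ backbone C → alcohol.
pendant –COOH: carbonyl C bonded to C and –OH → carboxylic acid.
–C(=O)OCH3: carbonyl C bonded to C and to –OCH3 → ester (not ketone + ether).
Ether appears at: CH(OCH3), CH(OCH3), CH(CH2OCH3), CH2OCH2 → 4.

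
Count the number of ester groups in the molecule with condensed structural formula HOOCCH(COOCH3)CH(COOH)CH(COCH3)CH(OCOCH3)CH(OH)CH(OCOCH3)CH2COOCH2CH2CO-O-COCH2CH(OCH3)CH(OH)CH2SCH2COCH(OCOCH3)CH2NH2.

Reading the structure from left to right:
  HOOC: –COOH: carbonyl C bonded to –OH and C → carboxylic acid (the –OH is not a separate alcohol).
  CH(COOCH3): pendant –COOCH3: carbonyl C bonded to C and –OCH3 → ester.
  CH(COOH): pendant –COOH: carbonyl C bonded to C and –OH → carboxylic acid.
  CH(COCH3): pendant –COCH3: carbonyl C bonded to two carbons → ketone.
  CH(OCOCH3): pendant –OC(=O)CH3: an acyloxy group → ester.
  CH(OH): –OH on an sp³ carbon → alcohol (secondary).
  CH(OCOCH3): pendant –OC(=O)CH3: an acyloxy group → ester.
  CH2COOCH2: –C(=O)–O–C with C on the carbonyl side → ester.
  CH2CO-O-COCH2: two acyl groups sharing one oxygen, –C(=O)–O–C(=O)– → anhydride.
  CH(OCH3): pendant –OCH3: C–O–C with sp³ C, no adjacent C=O → ether.
  CH(OH): –OH on an sp³ carbon → alcohol (secondary).
  CH2SCH2: C–S–C linkage → sulfide (thioether).
  CO: –C(=O)– with carbon on both sides → ketone.
  CH(OCOCH3): pendant –OC(=O)CH3: an acyloxy group → ester.
  CH2NH2: –NH2 on an sp³ carbon with no adjacent C=O → amine.
Ester appears at: CH(COOCH3), CH(OCOCH3), CH(OCOCH3), CH2COOCH2, CH(OCOCH3) → 5.

5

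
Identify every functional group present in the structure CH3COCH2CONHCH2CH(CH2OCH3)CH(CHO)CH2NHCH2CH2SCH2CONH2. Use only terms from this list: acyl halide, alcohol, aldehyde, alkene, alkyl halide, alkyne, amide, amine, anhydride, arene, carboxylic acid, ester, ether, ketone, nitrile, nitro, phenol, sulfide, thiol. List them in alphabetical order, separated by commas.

aldehyde, amide, amine, ether, ketone, sulfide

Reading the structure from left to right:
  CO: –C(=O)– with carbon on both sides → ketone.
  CH2CONHCH2: –C(=O)–N– linkage → amide (the N is not an amine).
  CH(CH2OCH3): pendant –CH2OCH3: C–O–C linkage → ether.
  CH(CHO): pendant –CHO: carbonyl C bonded to C and H → aldehyde.
  CH2NHCH2: C–N–C with sp³ carbons and no adjacent C=O → amine (secondary).
  CH2SCH2: C–S–C linkage → sulfide (thioether).
  CONH2: –C(=O)NH2: carbonyl C bonded to C and to N → amide (the N is not a separate amine).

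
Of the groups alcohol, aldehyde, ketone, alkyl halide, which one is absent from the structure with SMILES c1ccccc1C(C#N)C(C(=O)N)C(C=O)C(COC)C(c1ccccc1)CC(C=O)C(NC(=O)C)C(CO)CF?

alcohol: present (CH(CH2OH) — pendant –CH2OH on an sp³ backbone C → alcohol).
aldehyde: present (CH(CHO) — pendant –CHO: carbonyl C bonded to C and H → aldehyde).
alkyl halide: present (CH2F — halogen on an sp³ carbon → alkyl halide).
ketone: absent. In each of CH(CONH2) and CH(NHCOCH3), the C=O is bonded to nitrogen, which defines an amide, not a ketone. In CH(CHO), the carbonyl carbon carries an H, so it is an aldehyde, not a ketone.

ketone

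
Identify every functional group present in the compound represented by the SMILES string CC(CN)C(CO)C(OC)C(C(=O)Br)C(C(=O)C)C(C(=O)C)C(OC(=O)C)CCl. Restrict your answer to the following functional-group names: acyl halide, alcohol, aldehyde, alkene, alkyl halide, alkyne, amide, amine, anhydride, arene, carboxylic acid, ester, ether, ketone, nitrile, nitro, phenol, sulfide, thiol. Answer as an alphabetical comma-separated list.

acyl halide, alcohol, alkyl halide, amine, ester, ether, ketone

Working along the chain:
  CH(CH2NH2): pendant –CH2NH2: N on sp³ C, no adjacent C=O → amine.
  CH(CH2OH): pendant –CH2OH on an sp³ backbone C → alcohol.
  CH(OCH3): pendant –OCH3: C–O–C with sp³ C, no adjacent C=O → ether.
  CH(COBr): pendant –C(=O)X: carbonyl C bonded to C and halogen → acyl halide.
  CH(COCH3): pendant –COCH3: carbonyl C bonded to two carbons → ketone.
  CH(COCH3): pendant –COCH3: carbonyl C bonded to two carbons → ketone.
  CH(OCOCH3): pendant –OC(=O)CH3: an acyloxy group → ester.
  CH2Cl: halogen on an sp³ carbon → alkyl halide.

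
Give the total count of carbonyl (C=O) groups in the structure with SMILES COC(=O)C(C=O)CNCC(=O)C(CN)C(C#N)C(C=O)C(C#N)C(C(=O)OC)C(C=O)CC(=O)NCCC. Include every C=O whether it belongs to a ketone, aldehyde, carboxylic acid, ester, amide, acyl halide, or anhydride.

CH3OOC: ester, 1 C=O (running total 1).
CH(CHO): aldehyde, 1 C=O (running total 2).
CO: ketone, 1 C=O (running total 3).
CH(CHO): aldehyde, 1 C=O (running total 4).
CH(COOCH3): ester, 1 C=O (running total 5).
CH(CHO): aldehyde, 1 C=O (running total 6).
CH2CONHCH2: amide, 1 C=O (running total 7).

7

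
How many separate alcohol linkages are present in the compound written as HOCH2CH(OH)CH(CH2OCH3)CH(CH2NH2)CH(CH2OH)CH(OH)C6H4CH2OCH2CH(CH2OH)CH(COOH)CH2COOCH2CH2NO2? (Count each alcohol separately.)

Reading the structure from left to right:
  HOCH2: HO– on an sp³ carbon → alcohol.
  CH(OH): –OH on an sp³ carbon → alcohol (secondary).
  CH(CH2OCH3): pendant –CH2OCH3: C–O–C linkage → ether.
  CH(CH2NH2): pendant –CH2NH2: N on sp³ C, no adjacent C=O → amine.
  CH(CH2OH): pendant –CH2OH on an sp³ backbone C → alcohol.
  CH(OH): –OH on an sp³ carbon → alcohol (secondary).
  C6H4: para-disubstituted benzene ring → arene.
  CH2OCH2: C–O–C with sp³ carbons on both sides and no adjacent C=O → ether.
  CH(CH2OH): pendant –CH2OH on an sp³ backbone C → alcohol.
  CH(COOH): pendant –COOH: carbonyl C bonded to C and –OH → carboxylic acid.
  CH2COOCH2: –C(=O)–O–C with C on the carbonyl side → ester.
  CH2NO2: –NO2 on carbon → nitro group.
Alcohol appears at: HOCH2, CH(OH), CH(CH2OH), CH(OH), CH(CH2OH) → 5.

5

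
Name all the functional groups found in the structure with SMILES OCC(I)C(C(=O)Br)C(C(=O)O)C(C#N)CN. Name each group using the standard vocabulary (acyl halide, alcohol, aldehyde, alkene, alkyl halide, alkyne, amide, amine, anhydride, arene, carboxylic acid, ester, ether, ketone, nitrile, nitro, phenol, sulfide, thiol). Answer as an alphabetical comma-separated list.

acyl halide, alcohol, alkyl halide, amine, carboxylic acid, nitrile

Working along the chain:
  HOCH2: HO– on an sp³ carbon → alcohol.
  CH(I): halogen on an sp³ carbon → alkyl halide.
  CH(COBr): pendant –C(=O)X: carbonyl C bonded to C and halogen → acyl halide.
  CH(COOH): pendant –COOH: carbonyl C bonded to C and –OH → carboxylic acid.
  CH(CN): pendant –C≡N: nitrile.
  CH2NH2: –NH2 on an sp³ carbon with no adjacent C=O → amine.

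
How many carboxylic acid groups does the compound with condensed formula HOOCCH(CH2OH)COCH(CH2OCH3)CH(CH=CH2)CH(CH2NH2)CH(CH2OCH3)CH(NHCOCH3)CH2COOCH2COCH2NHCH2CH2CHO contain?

1

Taking each segment in turn:
  HOOC: –COOH: carbonyl C bonded to –OH and C → carboxylic acid (the –OH is not a separate alcohol).
  CH(CH2OH): pendant –CH2OH on an sp³ backbone C → alcohol.
  CO: –C(=O)– with carbon on both sides → ketone.
  CH(CH2OCH3): pendant –CH2OCH3: C–O–C linkage → ether.
  CH(CH=CH2): pendant –CH=CH2: C=C double bond → alkene.
  CH(CH2NH2): pendant –CH2NH2: N on sp³ C, no adjacent C=O → amine.
  CH(CH2OCH3): pendant –CH2OCH3: C–O–C linkage → ether.
  CH(NHCOCH3): pendant –NHC(=O)CH3: N bonded to a carbonyl → amide (not amine).
  CH2COOCH2: –C(=O)–O–C with C on the carbonyl side → ester.
  CO: –C(=O)– with carbon on both sides → ketone.
  CH2NHCH2: C–N–C with sp³ carbons and no adjacent C=O → amine (secondary).
  CHO: terminal –CHO: carbonyl C bonded to H and C → aldehyde.
Carboxylic acid appears at: HOOC → 1.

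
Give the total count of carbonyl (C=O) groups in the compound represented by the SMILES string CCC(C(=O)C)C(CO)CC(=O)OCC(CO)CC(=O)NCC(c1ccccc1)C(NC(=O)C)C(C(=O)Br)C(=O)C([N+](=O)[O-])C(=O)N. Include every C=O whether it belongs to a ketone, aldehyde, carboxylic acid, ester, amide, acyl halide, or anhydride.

CH(COCH3): ketone, 1 C=O (running total 1).
CH2COOCH2: ester, 1 C=O (running total 2).
CH2CONHCH2: amide, 1 C=O (running total 3).
CH(NHCOCH3): amide, 1 C=O (running total 4).
CH(COBr): acyl halide, 1 C=O (running total 5).
CO: ketone, 1 C=O (running total 6).
CONH2: amide, 1 C=O (running total 7).

7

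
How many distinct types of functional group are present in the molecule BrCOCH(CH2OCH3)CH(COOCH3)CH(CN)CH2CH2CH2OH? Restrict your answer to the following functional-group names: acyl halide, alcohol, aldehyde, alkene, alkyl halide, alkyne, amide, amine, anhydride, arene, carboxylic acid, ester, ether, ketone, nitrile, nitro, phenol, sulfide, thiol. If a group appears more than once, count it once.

Taking each segment in turn:
  BrCO: –C(=O)Br: carbonyl C bonded to C and to a halogen → acyl halide (not alkyl halide).
  CH(CH2OCH3): pendant –CH2OCH3: C–O–C linkage → ether.
  CH(COOCH3): pendant –COOCH3: carbonyl C bonded to C and –OCH3 → ester.
  CH(CN): pendant –C≡N: nitrile.
  CH2OH: –OH on an sp³ carbon → alcohol.
Distinct types present: acyl halide, alcohol, ester, ether, nitrile.

5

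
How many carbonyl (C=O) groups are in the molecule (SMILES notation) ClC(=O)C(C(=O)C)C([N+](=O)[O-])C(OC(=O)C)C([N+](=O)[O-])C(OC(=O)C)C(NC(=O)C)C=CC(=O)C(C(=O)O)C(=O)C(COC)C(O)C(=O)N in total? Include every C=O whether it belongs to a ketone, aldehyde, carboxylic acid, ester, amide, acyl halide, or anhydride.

9

ClCO: acyl halide, 1 C=O (running total 1).
CH(COCH3): ketone, 1 C=O (running total 2).
CH(OCOCH3): ester, 1 C=O (running total 3).
CH(OCOCH3): ester, 1 C=O (running total 4).
CH(NHCOCH3): amide, 1 C=O (running total 5).
CO: ketone, 1 C=O (running total 6).
CH(COOH): carboxylic acid, 1 C=O (running total 7).
CO: ketone, 1 C=O (running total 8).
CONH2: amide, 1 C=O (running total 9).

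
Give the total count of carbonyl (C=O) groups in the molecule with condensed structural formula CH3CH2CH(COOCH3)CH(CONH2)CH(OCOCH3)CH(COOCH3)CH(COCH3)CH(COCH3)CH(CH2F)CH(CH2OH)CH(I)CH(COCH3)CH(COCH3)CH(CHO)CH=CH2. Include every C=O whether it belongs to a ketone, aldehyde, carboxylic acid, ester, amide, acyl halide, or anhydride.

9

CH(COOCH3): ester, 1 C=O (running total 1).
CH(CONH2): amide, 1 C=O (running total 2).
CH(OCOCH3): ester, 1 C=O (running total 3).
CH(COOCH3): ester, 1 C=O (running total 4).
CH(COCH3): ketone, 1 C=O (running total 5).
CH(COCH3): ketone, 1 C=O (running total 6).
CH(COCH3): ketone, 1 C=O (running total 7).
CH(COCH3): ketone, 1 C=O (running total 8).
CH(CHO): aldehyde, 1 C=O (running total 9).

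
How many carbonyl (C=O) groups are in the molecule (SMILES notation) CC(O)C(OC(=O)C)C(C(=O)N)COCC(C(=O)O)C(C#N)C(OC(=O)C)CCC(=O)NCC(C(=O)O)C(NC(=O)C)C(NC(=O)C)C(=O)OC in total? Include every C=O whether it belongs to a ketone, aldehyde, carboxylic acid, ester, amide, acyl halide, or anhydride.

CH(OCOCH3): ester, 1 C=O (running total 1).
CH(CONH2): amide, 1 C=O (running total 2).
CH(COOH): carboxylic acid, 1 C=O (running total 3).
CH(OCOCH3): ester, 1 C=O (running total 4).
CH2CONHCH2: amide, 1 C=O (running total 5).
CH(COOH): carboxylic acid, 1 C=O (running total 6).
CH(NHCOCH3): amide, 1 C=O (running total 7).
CH(NHCOCH3): amide, 1 C=O (running total 8).
COOCH3: ester, 1 C=O (running total 9).

9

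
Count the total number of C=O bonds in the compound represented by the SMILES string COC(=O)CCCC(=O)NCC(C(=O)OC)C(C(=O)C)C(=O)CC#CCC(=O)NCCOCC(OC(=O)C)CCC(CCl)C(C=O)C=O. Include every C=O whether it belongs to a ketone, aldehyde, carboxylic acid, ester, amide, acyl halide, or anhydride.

9

CH3OOC: ester, 1 C=O (running total 1).
CH2CONHCH2: amide, 1 C=O (running total 2).
CH(COOCH3): ester, 1 C=O (running total 3).
CH(COCH3): ketone, 1 C=O (running total 4).
CO: ketone, 1 C=O (running total 5).
CH2CONHCH2: amide, 1 C=O (running total 6).
CH(OCOCH3): ester, 1 C=O (running total 7).
CH(CHO): aldehyde, 1 C=O (running total 8).
CHO: aldehyde, 1 C=O (running total 9).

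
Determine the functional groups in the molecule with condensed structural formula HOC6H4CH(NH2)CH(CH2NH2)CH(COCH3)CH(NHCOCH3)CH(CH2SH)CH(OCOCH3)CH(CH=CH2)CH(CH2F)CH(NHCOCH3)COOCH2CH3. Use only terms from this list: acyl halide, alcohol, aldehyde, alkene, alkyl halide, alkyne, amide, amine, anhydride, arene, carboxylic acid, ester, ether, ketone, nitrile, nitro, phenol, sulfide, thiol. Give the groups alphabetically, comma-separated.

alkene, alkyl halide, amide, amine, arene, ester, ketone, phenol, thiol

–OH attached directly to an aromatic ring → phenol (not alcohol); the ring itself is an arene.
–NH2 on an sp³ carbon with no adjacent C=O → amine.
pendant –CH2NH2: N on sp³ C, no adjacent C=O → amine.
pendant –COCH3: carbonyl C bonded to two carbons → ketone.
pendant –NHC(=O)CH3: N bonded to a carbonyl → amide (not amine).
pendant –CH2SH → thiol.
pendant –OC(=O)CH3: an acyloxy group → ester.
pendant –CH=CH2: C=C double bond → alkene.
pendant –CH2X: halogen on sp³ carbon → alkyl halide.
pendant –NHC(=O)CH3: N bonded to a carbonyl → amide (not amine).
–C(=O)OCH2CH3: carbonyl C bonded to C and to –OEt → ester.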